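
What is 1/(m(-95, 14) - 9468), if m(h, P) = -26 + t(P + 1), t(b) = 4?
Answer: -1/9490 ≈ -0.00010537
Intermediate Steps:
m(h, P) = -22 (m(h, P) = -26 + 4 = -22)
1/(m(-95, 14) - 9468) = 1/(-22 - 9468) = 1/(-9490) = -1/9490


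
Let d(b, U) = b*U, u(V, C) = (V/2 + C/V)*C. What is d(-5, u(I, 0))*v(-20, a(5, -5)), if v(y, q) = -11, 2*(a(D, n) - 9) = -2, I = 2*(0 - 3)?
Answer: 0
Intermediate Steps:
I = -6 (I = 2*(-3) = -6)
a(D, n) = 8 (a(D, n) = 9 + (½)*(-2) = 9 - 1 = 8)
u(V, C) = C*(V/2 + C/V) (u(V, C) = (V*(½) + C/V)*C = (V/2 + C/V)*C = C*(V/2 + C/V))
d(b, U) = U*b
d(-5, u(I, 0))*v(-20, a(5, -5)) = ((0²/(-6) + (½)*0*(-6))*(-5))*(-11) = ((0*(-⅙) + 0)*(-5))*(-11) = ((0 + 0)*(-5))*(-11) = (0*(-5))*(-11) = 0*(-11) = 0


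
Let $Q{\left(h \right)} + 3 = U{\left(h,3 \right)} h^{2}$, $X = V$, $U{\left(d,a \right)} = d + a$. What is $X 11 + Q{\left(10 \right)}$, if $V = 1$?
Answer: $1308$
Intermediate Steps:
$U{\left(d,a \right)} = a + d$
$X = 1$
$Q{\left(h \right)} = -3 + h^{2} \left(3 + h\right)$ ($Q{\left(h \right)} = -3 + \left(3 + h\right) h^{2} = -3 + h^{2} \left(3 + h\right)$)
$X 11 + Q{\left(10 \right)} = 1 \cdot 11 - \left(3 - 10^{2} \left(3 + 10\right)\right) = 11 + \left(-3 + 100 \cdot 13\right) = 11 + \left(-3 + 1300\right) = 11 + 1297 = 1308$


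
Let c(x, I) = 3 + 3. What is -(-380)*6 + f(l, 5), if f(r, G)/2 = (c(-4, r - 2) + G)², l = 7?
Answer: 2522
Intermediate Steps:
c(x, I) = 6
f(r, G) = 2*(6 + G)²
-(-380)*6 + f(l, 5) = -(-380)*6 + 2*(6 + 5)² = -19*(-120) + 2*11² = 2280 + 2*121 = 2280 + 242 = 2522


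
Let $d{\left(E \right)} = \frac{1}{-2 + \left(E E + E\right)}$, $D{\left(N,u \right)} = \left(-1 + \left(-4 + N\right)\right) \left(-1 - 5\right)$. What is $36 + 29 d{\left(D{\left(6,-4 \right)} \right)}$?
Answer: $\frac{1037}{28} \approx 37.036$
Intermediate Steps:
$D{\left(N,u \right)} = 30 - 6 N$ ($D{\left(N,u \right)} = \left(-5 + N\right) \left(-6\right) = 30 - 6 N$)
$d{\left(E \right)} = \frac{1}{-2 + E + E^{2}}$ ($d{\left(E \right)} = \frac{1}{-2 + \left(E^{2} + E\right)} = \frac{1}{-2 + \left(E + E^{2}\right)} = \frac{1}{-2 + E + E^{2}}$)
$36 + 29 d{\left(D{\left(6,-4 \right)} \right)} = 36 + \frac{29}{-2 + \left(30 - 36\right) + \left(30 - 36\right)^{2}} = 36 + \frac{29}{-2 - 6 + \left(-6\right)^{2}} = 36 + \frac{29}{-2 - 6 + 36} = 36 + \frac{29}{28} = \frac{1037}{28}$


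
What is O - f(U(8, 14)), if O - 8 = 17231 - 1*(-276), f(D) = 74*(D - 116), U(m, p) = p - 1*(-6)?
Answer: 24619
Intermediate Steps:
U(m, p) = 6 + p (U(m, p) = p + 6 = 6 + p)
f(D) = -8584 + 74*D (f(D) = 74*(-116 + D) = -8584 + 74*D)
O = 17515 (O = 8 + (17231 - 1*(-276)) = 8 + (17231 + 276) = 8 + 17507 = 17515)
O - f(U(8, 14)) = 17515 - (-8584 + 74*(6 + 14)) = 17515 - (-8584 + 74*20) = 17515 - (-8584 + 1480) = 17515 - 1*(-7104) = 17515 + 7104 = 24619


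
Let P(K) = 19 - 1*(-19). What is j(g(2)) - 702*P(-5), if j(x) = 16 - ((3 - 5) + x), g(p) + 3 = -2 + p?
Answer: -26655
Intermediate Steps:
g(p) = -5 + p (g(p) = -3 + (-2 + p) = -5 + p)
P(K) = 38 (P(K) = 19 + 19 = 38)
j(x) = 18 - x (j(x) = 16 - (-2 + x) = 16 + (2 - x) = 18 - x)
j(g(2)) - 702*P(-5) = (18 - (-5 + 2)) - 702*38 = (18 - 1*(-3)) - 26676 = (18 + 3) - 26676 = 21 - 26676 = -26655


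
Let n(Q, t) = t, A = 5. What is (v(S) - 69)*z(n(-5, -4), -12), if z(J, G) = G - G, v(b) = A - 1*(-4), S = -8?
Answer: 0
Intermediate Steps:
v(b) = 9 (v(b) = 5 - 1*(-4) = 5 + 4 = 9)
z(J, G) = 0
(v(S) - 69)*z(n(-5, -4), -12) = (9 - 69)*0 = -60*0 = 0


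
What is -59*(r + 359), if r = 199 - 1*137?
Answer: -24839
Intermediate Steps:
r = 62 (r = 199 - 137 = 62)
-59*(r + 359) = -59*(62 + 359) = -59*421 = -24839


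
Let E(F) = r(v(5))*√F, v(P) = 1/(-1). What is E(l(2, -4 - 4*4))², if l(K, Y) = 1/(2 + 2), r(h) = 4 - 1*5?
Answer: ¼ ≈ 0.25000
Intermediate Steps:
v(P) = -1
r(h) = -1 (r(h) = 4 - 5 = -1)
l(K, Y) = ¼ (l(K, Y) = 1/4 = ¼)
E(F) = -√F
E(l(2, -4 - 4*4))² = (-√(¼))² = (-1*½)² = (-½)² = ¼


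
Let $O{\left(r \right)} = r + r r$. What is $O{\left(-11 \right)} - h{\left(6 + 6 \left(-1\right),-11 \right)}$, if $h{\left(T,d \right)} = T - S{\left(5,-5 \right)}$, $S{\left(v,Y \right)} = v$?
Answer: $115$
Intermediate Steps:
$h{\left(T,d \right)} = -5 + T$ ($h{\left(T,d \right)} = T - 5 = -5 + T$)
$O{\left(r \right)} = r + r^{2}$
$O{\left(-11 \right)} - h{\left(6 + 6 \left(-1\right),-11 \right)} = - 11 \left(1 - 11\right) - \left(-5 + \left(6 + 6 \left(-1\right)\right)\right) = \left(-11\right) \left(-10\right) - \left(-5 + \left(6 - 6\right)\right) = 110 - \left(-5 + 0\right) = 110 - -5 = 110 + 5 = 115$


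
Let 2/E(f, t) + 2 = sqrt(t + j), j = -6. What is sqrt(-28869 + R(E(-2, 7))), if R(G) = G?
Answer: I*sqrt(28871) ≈ 169.91*I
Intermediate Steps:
E(f, t) = 2/(-2 + sqrt(-6 + t)) (E(f, t) = 2/(-2 + sqrt(t - 6)) = 2/(-2 + sqrt(-6 + t)))
sqrt(-28869 + R(E(-2, 7))) = sqrt(-28869 + 2/(-2 + sqrt(-6 + 7))) = sqrt(-28869 + 2/(-2 + sqrt(1))) = sqrt(-28869 + 2/(-2 + 1)) = sqrt(-28869 + 2/(-1)) = sqrt(-28869 + 2*(-1)) = sqrt(-28869 - 2) = sqrt(-28871) = I*sqrt(28871)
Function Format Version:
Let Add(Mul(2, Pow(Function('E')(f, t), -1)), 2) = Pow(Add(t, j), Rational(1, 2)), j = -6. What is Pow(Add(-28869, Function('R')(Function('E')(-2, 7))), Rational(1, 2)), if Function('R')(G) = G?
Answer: Mul(I, Pow(28871, Rational(1, 2))) ≈ Mul(169.91, I)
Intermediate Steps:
Function('E')(f, t) = Mul(2, Pow(Add(-2, Pow(Add(-6, t), Rational(1, 2))), -1)) (Function('E')(f, t) = Mul(2, Pow(Add(-2, Pow(Add(t, -6), Rational(1, 2))), -1)) = Mul(2, Pow(Add(-2, Pow(Add(-6, t), Rational(1, 2))), -1)))
Pow(Add(-28869, Function('R')(Function('E')(-2, 7))), Rational(1, 2)) = Pow(Add(-28869, Mul(2, Pow(Add(-2, Pow(Add(-6, 7), Rational(1, 2))), -1))), Rational(1, 2)) = Pow(Add(-28869, Mul(2, Pow(Add(-2, Pow(1, Rational(1, 2))), -1))), Rational(1, 2)) = Pow(Add(-28869, Mul(2, Pow(Add(-2, 1), -1))), Rational(1, 2)) = Pow(Add(-28869, Mul(2, Pow(-1, -1))), Rational(1, 2)) = Pow(Add(-28869, Mul(2, -1)), Rational(1, 2)) = Pow(Add(-28869, -2), Rational(1, 2)) = Pow(-28871, Rational(1, 2)) = Mul(I, Pow(28871, Rational(1, 2)))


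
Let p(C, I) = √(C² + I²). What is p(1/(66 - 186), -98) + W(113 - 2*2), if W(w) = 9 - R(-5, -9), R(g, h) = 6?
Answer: 3 + 13*√818329/120 ≈ 101.00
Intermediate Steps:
W(w) = 3 (W(w) = 9 - 1*6 = 9 - 6 = 3)
p(1/(66 - 186), -98) + W(113 - 2*2) = √((1/(66 - 186))² + (-98)²) + 3 = √((1/(-120))² + 9604) + 3 = √((-1/120)² + 9604) + 3 = √(1/14400 + 9604) + 3 = √(138297601/14400) + 3 = 13*√818329/120 + 3 = 3 + 13*√818329/120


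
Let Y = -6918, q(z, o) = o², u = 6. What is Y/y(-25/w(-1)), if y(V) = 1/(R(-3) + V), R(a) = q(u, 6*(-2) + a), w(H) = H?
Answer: -1729500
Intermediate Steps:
R(a) = (-12 + a)² (R(a) = (6*(-2) + a)² = (-12 + a)²)
y(V) = 1/(225 + V) (y(V) = 1/((-12 - 3)² + V) = 1/((-15)² + V) = 1/(225 + V))
Y/y(-25/w(-1)) = -6918/(1/(225 - 25/(-1))) = -6918/(1/(225 - 25*(-1))) = -6918/(1/(225 + 25)) = -6918/(1/250) = -6918/1/250 = -6918*250 = -1729500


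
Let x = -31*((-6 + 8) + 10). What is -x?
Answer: 372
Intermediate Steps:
x = -372 (x = -31*(2 + 10) = -31*12 = -372)
-x = -1*(-372) = 372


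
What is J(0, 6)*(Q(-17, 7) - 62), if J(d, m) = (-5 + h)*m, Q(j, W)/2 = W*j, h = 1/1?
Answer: 7200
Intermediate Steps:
h = 1
Q(j, W) = 2*W*j (Q(j, W) = 2*(W*j) = 2*W*j)
J(d, m) = -4*m (J(d, m) = (-5 + 1)*m = -4*m)
J(0, 6)*(Q(-17, 7) - 62) = (-4*6)*(2*7*(-17) - 62) = -24*(-238 - 62) = -24*(-300) = 7200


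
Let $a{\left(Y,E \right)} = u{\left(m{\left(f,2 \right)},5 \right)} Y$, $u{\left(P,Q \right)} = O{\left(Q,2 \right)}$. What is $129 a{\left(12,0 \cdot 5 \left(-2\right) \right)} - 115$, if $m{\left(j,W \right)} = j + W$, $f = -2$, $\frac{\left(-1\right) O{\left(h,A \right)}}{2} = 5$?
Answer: $-15595$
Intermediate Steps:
$O{\left(h,A \right)} = -10$ ($O{\left(h,A \right)} = \left(-2\right) 5 = -10$)
$m{\left(j,W \right)} = W + j$
$u{\left(P,Q \right)} = -10$
$a{\left(Y,E \right)} = - 10 Y$
$129 a{\left(12,0 \cdot 5 \left(-2\right) \right)} - 115 = 129 \left(\left(-10\right) 12\right) - 115 = 129 \left(-120\right) - 115 = -15480 - 115 = -15595$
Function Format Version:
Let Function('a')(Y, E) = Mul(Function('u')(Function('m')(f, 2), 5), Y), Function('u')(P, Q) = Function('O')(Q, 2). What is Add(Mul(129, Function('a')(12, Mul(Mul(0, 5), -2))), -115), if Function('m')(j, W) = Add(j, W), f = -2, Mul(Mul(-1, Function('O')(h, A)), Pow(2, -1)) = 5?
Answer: -15595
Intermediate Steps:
Function('O')(h, A) = -10 (Function('O')(h, A) = Mul(-2, 5) = -10)
Function('m')(j, W) = Add(W, j)
Function('u')(P, Q) = -10
Function('a')(Y, E) = Mul(-10, Y)
Add(Mul(129, Function('a')(12, Mul(Mul(0, 5), -2))), -115) = Add(Mul(129, Mul(-10, 12)), -115) = Add(Mul(129, -120), -115) = Add(-15480, -115) = -15595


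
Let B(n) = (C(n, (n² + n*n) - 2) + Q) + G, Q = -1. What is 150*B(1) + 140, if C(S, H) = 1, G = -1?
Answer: -10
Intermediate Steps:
B(n) = -1 (B(n) = (1 - 1) - 1 = 0 - 1 = -1)
150*B(1) + 140 = 150*(-1) + 140 = -150 + 140 = -10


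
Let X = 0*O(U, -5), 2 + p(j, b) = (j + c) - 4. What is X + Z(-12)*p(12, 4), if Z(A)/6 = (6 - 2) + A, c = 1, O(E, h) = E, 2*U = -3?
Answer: -336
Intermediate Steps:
U = -3/2 (U = (½)*(-3) = -3/2 ≈ -1.5000)
Z(A) = 24 + 6*A (Z(A) = 6*((6 - 2) + A) = 6*(4 + A) = 24 + 6*A)
p(j, b) = -5 + j (p(j, b) = -2 + ((j + 1) - 4) = -2 + ((1 + j) - 4) = -2 + (-3 + j) = -5 + j)
X = 0 (X = 0*(-3/2) = 0)
X + Z(-12)*p(12, 4) = 0 + (24 + 6*(-12))*(-5 + 12) = 0 + (24 - 72)*7 = 0 - 48*7 = 0 - 336 = -336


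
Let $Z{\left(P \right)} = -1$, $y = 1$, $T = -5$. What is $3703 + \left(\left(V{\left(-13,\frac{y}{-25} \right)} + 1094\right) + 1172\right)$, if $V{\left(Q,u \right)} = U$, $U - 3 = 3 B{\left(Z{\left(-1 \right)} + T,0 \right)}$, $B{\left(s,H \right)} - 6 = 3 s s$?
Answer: $6314$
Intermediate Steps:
$B{\left(s,H \right)} = 6 + 3 s^{2}$ ($B{\left(s,H \right)} = 6 + 3 s s = 6 + 3 s^{2}$)
$U = 345$ ($U = 3 + 3 \left(6 + 3 \left(-1 - 5\right)^{2}\right) = 3 + 3 \left(6 + 3 \left(-6\right)^{2}\right) = 3 + 3 \left(6 + 3 \cdot 36\right) = 3 + 3 \left(6 + 108\right) = 3 + 3 \cdot 114 = 3 + 342 = 345$)
$V{\left(Q,u \right)} = 345$
$3703 + \left(\left(V{\left(-13,\frac{y}{-25} \right)} + 1094\right) + 1172\right) = 3703 + \left(\left(345 + 1094\right) + 1172\right) = 3703 + \left(1439 + 1172\right) = 3703 + 2611 = 6314$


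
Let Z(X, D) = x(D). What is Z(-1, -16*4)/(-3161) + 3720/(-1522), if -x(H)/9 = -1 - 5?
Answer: -5920554/2405521 ≈ -2.4612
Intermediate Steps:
x(H) = 54 (x(H) = -9*(-1 - 5) = -9*(-6) = 54)
Z(X, D) = 54
Z(-1, -16*4)/(-3161) + 3720/(-1522) = 54/(-3161) + 3720/(-1522) = 54*(-1/3161) + 3720*(-1/1522) = -54/3161 - 1860/761 = -5920554/2405521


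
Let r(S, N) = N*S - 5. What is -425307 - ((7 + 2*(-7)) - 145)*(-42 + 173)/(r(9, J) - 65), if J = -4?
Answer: -22551227/53 ≈ -4.2550e+5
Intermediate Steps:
r(S, N) = -5 + N*S
-425307 - ((7 + 2*(-7)) - 145)*(-42 + 173)/(r(9, J) - 65) = -425307 - ((7 + 2*(-7)) - 145)*(-42 + 173)/((-5 - 4*9) - 65) = -425307 - ((7 - 14) - 145)*131/((-5 - 36) - 65) = -425307 - (-7 - 145)*131/(-41 - 65) = -425307 - (-152)*131/(-106) = -425307 - (-152)*131*(-1/106) = -425307 - (-152)*(-131)/106 = -425307 - 1*9956/53 = -425307 - 9956/53 = -22551227/53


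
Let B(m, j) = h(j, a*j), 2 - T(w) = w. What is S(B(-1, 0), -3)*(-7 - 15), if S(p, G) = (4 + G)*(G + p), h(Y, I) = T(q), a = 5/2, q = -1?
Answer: 0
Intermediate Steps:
T(w) = 2 - w
a = 5/2 (a = 5*(1/2) = 5/2 ≈ 2.5000)
h(Y, I) = 3 (h(Y, I) = 2 - 1*(-1) = 2 + 1 = 3)
B(m, j) = 3
S(B(-1, 0), -3)*(-7 - 15) = ((-3)**2 + 4*(-3) + 4*3 - 3*3)*(-7 - 15) = (9 - 12 + 12 - 9)*(-22) = 0*(-22) = 0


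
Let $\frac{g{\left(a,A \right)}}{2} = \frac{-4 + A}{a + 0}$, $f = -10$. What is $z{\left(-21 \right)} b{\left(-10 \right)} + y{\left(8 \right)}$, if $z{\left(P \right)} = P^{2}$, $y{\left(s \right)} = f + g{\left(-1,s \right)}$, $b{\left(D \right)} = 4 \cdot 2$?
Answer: $3510$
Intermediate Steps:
$g{\left(a,A \right)} = \frac{2 \left(-4 + A\right)}{a}$ ($g{\left(a,A \right)} = 2 \frac{-4 + A}{a + 0} = 2 \frac{-4 + A}{a} = \frac{2 \left(-4 + A\right)}{a}$)
$b{\left(D \right)} = 8$
$y{\left(s \right)} = -2 - 2 s$ ($y{\left(s \right)} = -10 + \frac{2 \left(-4 + s\right)}{-1} = -10 + 2 \left(-1\right) \left(-4 + s\right) = -10 - \left(-8 + 2 s\right) = -2 - 2 s$)
$z{\left(-21 \right)} b{\left(-10 \right)} + y{\left(8 \right)} = \left(-21\right)^{2} \cdot 8 - 18 = 441 \cdot 8 - 18 = 3528 - 18 = 3510$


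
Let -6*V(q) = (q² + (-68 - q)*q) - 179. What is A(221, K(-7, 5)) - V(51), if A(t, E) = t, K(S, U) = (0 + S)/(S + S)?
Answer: -2321/6 ≈ -386.83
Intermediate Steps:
K(S, U) = ½ (K(S, U) = S/((2*S)) = S*(1/(2*S)) = ½)
V(q) = 179/6 - q²/6 - q*(-68 - q)/6 (V(q) = -((q² + (-68 - q)*q) - 179)/6 = -((q² + q*(-68 - q)) - 179)/6 = -(-179 + q² + q*(-68 - q))/6 = 179/6 - q²/6 - q*(-68 - q)/6)
A(221, K(-7, 5)) - V(51) = 221 - (179/6 + (34/3)*51) = 221 - (179/6 + 578) = 221 - 1*3647/6 = 221 - 3647/6 = -2321/6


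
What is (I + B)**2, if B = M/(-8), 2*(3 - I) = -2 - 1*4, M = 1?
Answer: 2209/64 ≈ 34.516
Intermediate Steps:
I = 6 (I = 3 - (-2 - 1*4)/2 = 3 - (-2 - 4)/2 = 3 - 1/2*(-6) = 3 + 3 = 6)
B = -1/8 (B = 1/(-8) = 1*(-1/8) = -1/8 ≈ -0.12500)
(I + B)**2 = (6 - 1/8)**2 = (47/8)**2 = 2209/64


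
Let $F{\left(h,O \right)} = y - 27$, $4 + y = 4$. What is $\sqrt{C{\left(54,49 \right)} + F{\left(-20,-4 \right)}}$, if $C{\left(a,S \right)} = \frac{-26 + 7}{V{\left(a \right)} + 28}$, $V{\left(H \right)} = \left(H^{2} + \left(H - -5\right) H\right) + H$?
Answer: $\frac{i \sqrt{258161902}}{3092} \approx 5.1964 i$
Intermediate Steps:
$y = 0$ ($y = -4 + 4 = 0$)
$V{\left(H \right)} = H + H^{2} + H \left(5 + H\right)$ ($V{\left(H \right)} = \left(H^{2} + \left(H + 5\right) H\right) + H = \left(H^{2} + \left(5 + H\right) H\right) + H = \left(H^{2} + H \left(5 + H\right)\right) + H = H + H^{2} + H \left(5 + H\right)$)
$F{\left(h,O \right)} = -27$ ($F{\left(h,O \right)} = 0 - 27 = -27$)
$C{\left(a,S \right)} = - \frac{19}{28 + 2 a \left(3 + a\right)}$ ($C{\left(a,S \right)} = \frac{-26 + 7}{2 a \left(3 + a\right) + 28} = - \frac{19}{28 + 2 a \left(3 + a\right)}$)
$\sqrt{C{\left(54,49 \right)} + F{\left(-20,-4 \right)}} = \sqrt{- \frac{19}{28 + 2 \cdot 54 \left(3 + 54\right)} - 27} = \sqrt{- \frac{19}{28 + 2 \cdot 54 \cdot 57} - 27} = \sqrt{- \frac{19}{28 + 6156} - 27} = \sqrt{- \frac{19}{6184} - 27} = \sqrt{- \frac{166987}{6184}} = \frac{i \sqrt{258161902}}{3092}$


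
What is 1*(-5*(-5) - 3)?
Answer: 22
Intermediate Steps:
1*(-5*(-5) - 3) = 1*(25 - 3) = 1*22 = 22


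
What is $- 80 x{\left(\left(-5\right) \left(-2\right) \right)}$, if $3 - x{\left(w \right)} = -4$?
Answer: $-560$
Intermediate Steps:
$x{\left(w \right)} = 7$ ($x{\left(w \right)} = 3 - -4 = 3 + 4 = 7$)
$- 80 x{\left(\left(-5\right) \left(-2\right) \right)} = \left(-80\right) 7 = -560$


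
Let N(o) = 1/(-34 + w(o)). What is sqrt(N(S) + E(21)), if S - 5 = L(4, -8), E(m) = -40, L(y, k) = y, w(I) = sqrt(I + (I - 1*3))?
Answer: sqrt(-1361 + 40*sqrt(15))/sqrt(34 - sqrt(15)) ≈ 6.3272*I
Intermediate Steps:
w(I) = sqrt(-3 + 2*I) (w(I) = sqrt(I + (I - 3)) = sqrt(I + (-3 + I)) = sqrt(-3 + 2*I))
S = 9 (S = 5 + 4 = 9)
N(o) = 1/(-34 + sqrt(-3 + 2*o))
sqrt(N(S) + E(21)) = sqrt(1/(-34 + sqrt(-3 + 2*9)) - 40) = sqrt(1/(-34 + sqrt(-3 + 18)) - 40) = sqrt(1/(-34 + sqrt(15)) - 40) = sqrt(-40 + 1/(-34 + sqrt(15)))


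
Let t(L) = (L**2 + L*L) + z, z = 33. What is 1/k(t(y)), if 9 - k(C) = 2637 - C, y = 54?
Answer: 1/3237 ≈ 0.00030893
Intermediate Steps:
t(L) = 33 + 2*L**2 (t(L) = (L**2 + L*L) + 33 = (L**2 + L**2) + 33 = 2*L**2 + 33 = 33 + 2*L**2)
k(C) = -2628 + C (k(C) = 9 - (2637 - C) = 9 + (-2637 + C) = -2628 + C)
1/k(t(y)) = 1/(-2628 + (33 + 2*54**2)) = 1/(-2628 + (33 + 2*2916)) = 1/(-2628 + (33 + 5832)) = 1/(-2628 + 5865) = 1/3237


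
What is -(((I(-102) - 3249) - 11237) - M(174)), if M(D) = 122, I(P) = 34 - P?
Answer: 14472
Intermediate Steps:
-(((I(-102) - 3249) - 11237) - M(174)) = -((((34 - 1*(-102)) - 3249) - 11237) - 1*122) = -((((34 + 102) - 3249) - 11237) - 122) = -(((136 - 3249) - 11237) - 122) = -((-3113 - 11237) - 122) = -(-14350 - 122) = -1*(-14472) = 14472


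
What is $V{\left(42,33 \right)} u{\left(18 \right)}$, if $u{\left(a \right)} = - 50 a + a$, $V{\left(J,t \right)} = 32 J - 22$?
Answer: $-1166004$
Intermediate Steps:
$V{\left(J,t \right)} = -22 + 32 J$
$u{\left(a \right)} = - 49 a$
$V{\left(42,33 \right)} u{\left(18 \right)} = \left(-22 + 32 \cdot 42\right) \left(\left(-49\right) 18\right) = \left(-22 + 1344\right) \left(-882\right) = 1322 \left(-882\right) = -1166004$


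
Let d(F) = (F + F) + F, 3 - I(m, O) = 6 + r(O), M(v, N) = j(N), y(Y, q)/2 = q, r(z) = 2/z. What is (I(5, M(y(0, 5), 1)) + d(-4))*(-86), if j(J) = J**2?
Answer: 1462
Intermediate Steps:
y(Y, q) = 2*q
M(v, N) = N**2
I(m, O) = -3 - 2/O (I(m, O) = 3 - (6 + 2/O) = 3 + (-6 - 2/O) = -3 - 2/O)
d(F) = 3*F (d(F) = 2*F + F = 3*F)
(I(5, M(y(0, 5), 1)) + d(-4))*(-86) = ((-3 - 2/(1**2)) + 3*(-4))*(-86) = ((-3 - 2/1) - 12)*(-86) = ((-3 - 2*1) - 12)*(-86) = ((-3 - 2) - 12)*(-86) = (-5 - 12)*(-86) = -17*(-86) = 1462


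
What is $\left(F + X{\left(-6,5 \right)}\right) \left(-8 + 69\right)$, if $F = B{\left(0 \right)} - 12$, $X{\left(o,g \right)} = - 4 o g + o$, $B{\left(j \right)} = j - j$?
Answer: $6222$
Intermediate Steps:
$B{\left(j \right)} = 0$
$X{\left(o,g \right)} = o - 4 g o$ ($X{\left(o,g \right)} = - 4 g o + o = o - 4 g o$)
$F = -12$ ($F = 0 - 12 = -12$)
$\left(F + X{\left(-6,5 \right)}\right) \left(-8 + 69\right) = \left(-12 - 6 \left(1 - 20\right)\right) \left(-8 + 69\right) = \left(-12 - 6 \left(1 - 20\right)\right) 61 = \left(-12 - -114\right) 61 = \left(-12 + 114\right) 61 = 102 \cdot 61 = 6222$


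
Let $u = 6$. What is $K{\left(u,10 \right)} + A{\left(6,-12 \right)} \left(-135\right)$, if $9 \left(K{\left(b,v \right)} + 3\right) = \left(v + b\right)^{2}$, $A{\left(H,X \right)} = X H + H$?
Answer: $\frac{80419}{9} \approx 8935.4$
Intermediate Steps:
$A{\left(H,X \right)} = H + H X$ ($A{\left(H,X \right)} = H X + H = H + H X$)
$K{\left(b,v \right)} = -3 + \frac{\left(b + v\right)^{2}}{9}$ ($K{\left(b,v \right)} = -3 + \frac{\left(v + b\right)^{2}}{9} = -3 + \frac{\left(b + v\right)^{2}}{9}$)
$K{\left(u,10 \right)} + A{\left(6,-12 \right)} \left(-135\right) = \left(-3 + \frac{\left(6 + 10\right)^{2}}{9}\right) + 6 \left(1 - 12\right) \left(-135\right) = \left(-3 + \frac{16^{2}}{9}\right) + 6 \left(-11\right) \left(-135\right) = \left(-3 + \frac{1}{9} \cdot 256\right) - -8910 = \left(-3 + \frac{256}{9}\right) + 8910 = \frac{229}{9} + 8910 = \frac{80419}{9}$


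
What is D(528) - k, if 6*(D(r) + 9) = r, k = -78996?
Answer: 79075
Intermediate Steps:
D(r) = -9 + r/6
D(528) - k = (-9 + (⅙)*528) - 1*(-78996) = (-9 + 88) + 78996 = 79 + 78996 = 79075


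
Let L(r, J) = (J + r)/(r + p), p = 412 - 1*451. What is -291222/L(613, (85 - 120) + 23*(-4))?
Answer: -3095582/9 ≈ -3.4395e+5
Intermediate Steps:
p = -39 (p = 412 - 451 = -39)
L(r, J) = (J + r)/(-39 + r) (L(r, J) = (J + r)/(r - 39) = (J + r)/(-39 + r))
-291222/L(613, (85 - 120) + 23*(-4)) = -291222*(-39 + 613)/(((85 - 120) + 23*(-4)) + 613) = -291222*574/((-35 - 92) + 613) = -291222*574/(-127 + 613) = -291222/((1/574)*486) = -291222/243/287 = -291222*287/243 = -3095582/9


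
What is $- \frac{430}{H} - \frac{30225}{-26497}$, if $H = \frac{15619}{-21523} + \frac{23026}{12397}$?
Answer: $- \frac{606190031002727}{1600206055587} \approx -378.82$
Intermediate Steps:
$H = \frac{301959855}{266820631}$ ($H = 15619 \left(- \frac{1}{21523}\right) + 23026 \cdot \frac{1}{12397} = - \frac{15619}{21523} + \frac{23026}{12397} = \frac{301959855}{266820631} \approx 1.1317$)
$- \frac{430}{H} - \frac{30225}{-26497} = - \frac{430}{\frac{301959855}{266820631}} - \frac{30225}{-26497} = \left(-430\right) \frac{266820631}{301959855} - - \frac{30225}{26497} = - \frac{22946574266}{60391971} + \frac{30225}{26497} = - \frac{606190031002727}{1600206055587}$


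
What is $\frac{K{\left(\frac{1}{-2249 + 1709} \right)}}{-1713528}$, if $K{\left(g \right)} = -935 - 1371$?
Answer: $\frac{1153}{856764} \approx 0.0013458$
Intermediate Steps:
$K{\left(g \right)} = -2306$ ($K{\left(g \right)} = -935 - 1371 = -2306$)
$\frac{K{\left(\frac{1}{-2249 + 1709} \right)}}{-1713528} = - \frac{2306}{-1713528} = \left(-2306\right) \left(- \frac{1}{1713528}\right) = \frac{1153}{856764}$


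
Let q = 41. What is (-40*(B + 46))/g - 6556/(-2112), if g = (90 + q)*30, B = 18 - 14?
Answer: 16319/6288 ≈ 2.5953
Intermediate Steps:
B = 4
g = 3930 (g = (90 + 41)*30 = 131*30 = 3930)
(-40*(B + 46))/g - 6556/(-2112) = -40*(4 + 46)/3930 - 6556/(-2112) = -40*50*(1/3930) - 6556*(-1/2112) = -2000*1/3930 + 149/48 = -200/393 + 149/48 = 16319/6288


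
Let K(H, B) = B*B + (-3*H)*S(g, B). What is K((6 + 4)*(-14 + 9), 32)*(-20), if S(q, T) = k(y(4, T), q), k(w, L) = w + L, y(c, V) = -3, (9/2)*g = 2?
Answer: -38440/3 ≈ -12813.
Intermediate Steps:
g = 4/9 (g = (2/9)*2 = 4/9 ≈ 0.44444)
k(w, L) = L + w
S(q, T) = -3 + q (S(q, T) = q - 3 = -3 + q)
K(H, B) = B**2 + 23*H/3 (K(H, B) = B*B + (-3*H)*(-3 + 4/9) = B**2 - 3*H*(-23/9) = B**2 + 23*H/3)
K((6 + 4)*(-14 + 9), 32)*(-20) = (32**2 + 23*((6 + 4)*(-14 + 9))/3)*(-20) = (1024 + 23*(10*(-5))/3)*(-20) = (1024 + (23/3)*(-50))*(-20) = (1024 - 1150/3)*(-20) = (1922/3)*(-20) = -38440/3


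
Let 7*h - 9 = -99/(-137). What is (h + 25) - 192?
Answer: -158821/959 ≈ -165.61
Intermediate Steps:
h = 1332/959 (h = 9/7 + (-99/(-137))/7 = 9/7 + (-99*(-1/137))/7 = 9/7 + (1/7)*(99/137) = 9/7 + 99/959 = 1332/959 ≈ 1.3889)
(h + 25) - 192 = (1332/959 + 25) - 192 = 25307/959 - 192 = -158821/959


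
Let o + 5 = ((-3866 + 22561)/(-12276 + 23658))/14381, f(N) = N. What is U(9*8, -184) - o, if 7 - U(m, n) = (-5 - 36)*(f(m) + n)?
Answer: -749675221055/163684542 ≈ -4580.0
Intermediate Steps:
o = -818404015/163684542 (o = -5 + ((-3866 + 22561)/(-12276 + 23658))/14381 = -5 + (18695/11382)*(1/14381) = -5 + 18695/163684542 = -818404015/163684542 ≈ -4.9999)
U(m, n) = 7 + 41*m + 41*n (U(m, n) = 7 - (-5 - 36)*(m + n) = 7 - (-41)*(m + n) = 7 - (-41*m - 41*n) = 7 + (41*m + 41*n) = 7 + 41*m + 41*n)
U(9*8, -184) - o = (7 + 41*(9*8) + 41*(-184)) - 1*(-818404015/163684542) = (7 + 41*72 - 7544) + 818404015/163684542 = (7 + 2952 - 7544) + 818404015/163684542 = -4585 + 818404015/163684542 = -749675221055/163684542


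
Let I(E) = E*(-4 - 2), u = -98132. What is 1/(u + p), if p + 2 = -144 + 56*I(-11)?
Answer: -1/94582 ≈ -1.0573e-5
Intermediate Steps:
I(E) = -6*E (I(E) = E*(-6) = -6*E)
p = 3550 (p = -2 + (-144 + 56*(-6*(-11))) = -2 + (-144 + 56*66) = -2 + (-144 + 3696) = -2 + 3552 = 3550)
1/(u + p) = 1/(-98132 + 3550) = 1/(-94582) = -1/94582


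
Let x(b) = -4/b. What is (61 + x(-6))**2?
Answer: 34225/9 ≈ 3802.8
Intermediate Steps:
(61 + x(-6))**2 = (61 - 4/(-6))**2 = (61 - 4*(-1/6))**2 = (61 + 2/3)**2 = (185/3)**2 = 34225/9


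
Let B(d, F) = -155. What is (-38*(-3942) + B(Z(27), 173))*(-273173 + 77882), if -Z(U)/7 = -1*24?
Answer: -29223540531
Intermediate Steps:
Z(U) = 168 (Z(U) = -(-7)*24 = -7*(-24) = 168)
(-38*(-3942) + B(Z(27), 173))*(-273173 + 77882) = (-38*(-3942) - 155)*(-273173 + 77882) = (149796 - 155)*(-195291) = 149641*(-195291) = -29223540531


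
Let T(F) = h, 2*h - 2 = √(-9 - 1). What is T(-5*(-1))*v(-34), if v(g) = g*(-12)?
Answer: 408 + 204*I*√10 ≈ 408.0 + 645.1*I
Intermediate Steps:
v(g) = -12*g
h = 1 + I*√10/2 (h = 1 + √(-9 - 1)/2 = 1 + √(-10)/2 = 1 + (I*√10)/2 = 1 + I*√10/2 ≈ 1.0 + 1.5811*I)
T(F) = 1 + I*√10/2
T(-5*(-1))*v(-34) = (1 + I*√10/2)*(-12*(-34)) = (1 + I*√10/2)*408 = 408 + 204*I*√10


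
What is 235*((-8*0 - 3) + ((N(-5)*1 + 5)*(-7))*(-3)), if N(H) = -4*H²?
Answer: -469530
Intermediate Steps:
235*((-8*0 - 3) + ((N(-5)*1 + 5)*(-7))*(-3)) = 235*((-8*0 - 3) + ((-4*(-5)²*1 + 5)*(-7))*(-3)) = 235*((0 - 3) + ((-4*25*1 + 5)*(-7))*(-3)) = 235*(-3 + ((-100*1 + 5)*(-7))*(-3)) = 235*(-3 + ((-100 + 5)*(-7))*(-3)) = 235*(-3 - 95*(-7)*(-3)) = 235*(-3 + 665*(-3)) = 235*(-3 - 1995) = 235*(-1998) = -469530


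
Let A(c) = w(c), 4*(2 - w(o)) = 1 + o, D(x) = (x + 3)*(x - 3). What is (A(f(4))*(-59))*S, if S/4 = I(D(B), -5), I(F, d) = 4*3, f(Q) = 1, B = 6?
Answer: -4248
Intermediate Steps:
D(x) = (-3 + x)*(3 + x) (D(x) = (3 + x)*(-3 + x) = (-3 + x)*(3 + x))
w(o) = 7/4 - o/4 (w(o) = 2 - (1 + o)/4 = 2 + (-¼ - o/4) = 7/4 - o/4)
A(c) = 7/4 - c/4
I(F, d) = 12
S = 48 (S = 4*12 = 48)
(A(f(4))*(-59))*S = ((7/4 - ¼*1)*(-59))*48 = ((7/4 - ¼)*(-59))*48 = ((3/2)*(-59))*48 = -177/2*48 = -4248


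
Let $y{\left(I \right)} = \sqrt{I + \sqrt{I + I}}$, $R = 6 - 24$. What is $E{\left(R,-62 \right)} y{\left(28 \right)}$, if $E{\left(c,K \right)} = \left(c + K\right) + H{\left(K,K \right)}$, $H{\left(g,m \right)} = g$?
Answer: $- 142 \sqrt{28 + 2 \sqrt{14}} \approx -845.86$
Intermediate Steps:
$R = -18$
$y{\left(I \right)} = \sqrt{I + \sqrt{2} \sqrt{I}}$ ($y{\left(I \right)} = \sqrt{I + \sqrt{2 I}} = \sqrt{I + \sqrt{2} \sqrt{I}}$)
$E{\left(c,K \right)} = c + 2 K$ ($E{\left(c,K \right)} = \left(c + K\right) + K = \left(K + c\right) + K = c + 2 K$)
$E{\left(R,-62 \right)} y{\left(28 \right)} = \left(-18 + 2 \left(-62\right)\right) \sqrt{28 + \sqrt{2} \sqrt{28}} = \left(-18 - 124\right) \sqrt{28 + \sqrt{2} \cdot 2 \sqrt{7}} = - 142 \sqrt{28 + 2 \sqrt{14}}$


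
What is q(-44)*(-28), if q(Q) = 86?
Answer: -2408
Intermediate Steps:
q(-44)*(-28) = 86*(-28) = -2408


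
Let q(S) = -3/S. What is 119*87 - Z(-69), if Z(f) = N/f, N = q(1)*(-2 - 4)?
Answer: 238125/23 ≈ 10353.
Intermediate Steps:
N = 18 (N = (-3/1)*(-2 - 4) = -3*1*(-6) = -3*(-6) = 18)
Z(f) = 18/f
119*87 - Z(-69) = 119*87 - 18/(-69) = 10353 - 18*(-1)/69 = 10353 - 1*(-6/23) = 10353 + 6/23 = 238125/23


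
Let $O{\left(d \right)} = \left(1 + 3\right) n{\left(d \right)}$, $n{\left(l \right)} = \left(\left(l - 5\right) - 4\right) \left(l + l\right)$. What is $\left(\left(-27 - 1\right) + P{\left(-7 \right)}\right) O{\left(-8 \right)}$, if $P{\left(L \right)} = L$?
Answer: $-38080$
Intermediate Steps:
$n{\left(l \right)} = 2 l \left(-9 + l\right)$ ($n{\left(l \right)} = \left(\left(-5 + l\right) - 4\right) 2 l = \left(-9 + l\right) 2 l = 2 l \left(-9 + l\right)$)
$O{\left(d \right)} = 8 d \left(-9 + d\right)$ ($O{\left(d \right)} = \left(1 + 3\right) 2 d \left(-9 + d\right) = 4 \cdot 2 d \left(-9 + d\right) = 8 d \left(-9 + d\right)$)
$\left(\left(-27 - 1\right) + P{\left(-7 \right)}\right) O{\left(-8 \right)} = \left(\left(-27 - 1\right) - 7\right) 8 \left(-8\right) \left(-9 - 8\right) = \left(\left(-27 - 1\right) - 7\right) 8 \left(-8\right) \left(-17\right) = \left(-28 - 7\right) 1088 = \left(-35\right) 1088 = -38080$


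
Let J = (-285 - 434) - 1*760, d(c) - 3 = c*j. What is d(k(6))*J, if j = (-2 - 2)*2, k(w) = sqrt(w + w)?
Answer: -4437 + 23664*sqrt(3) ≈ 36550.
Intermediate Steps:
k(w) = sqrt(2)*sqrt(w) (k(w) = sqrt(2*w) = sqrt(2)*sqrt(w))
j = -8 (j = -4*2 = -8)
d(c) = 3 - 8*c (d(c) = 3 + c*(-8) = 3 - 8*c)
J = -1479 (J = -719 - 760 = -1479)
d(k(6))*J = (3 - 8*sqrt(2)*sqrt(6))*(-1479) = (3 - 16*sqrt(3))*(-1479) = -4437 + 23664*sqrt(3)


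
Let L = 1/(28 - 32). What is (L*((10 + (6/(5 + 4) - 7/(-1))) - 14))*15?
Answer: -55/4 ≈ -13.750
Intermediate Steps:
L = -¼ (L = 1/(-4) = -¼ ≈ -0.25000)
(L*((10 + (6/(5 + 4) - 7/(-1))) - 14))*15 = -((10 + (6/(5 + 4) - 7/(-1))) - 14)/4*15 = -((10 + (6/9 - 7*(-1))) - 14)/4*15 = -((10 + (6*(⅑) + 7)) - 14)/4*15 = -((10 + (⅔ + 7)) - 14)/4*15 = -((10 + 23/3) - 14)/4*15 = -(53/3 - 14)/4*15 = -¼*11/3*15 = -11/12*15 = -55/4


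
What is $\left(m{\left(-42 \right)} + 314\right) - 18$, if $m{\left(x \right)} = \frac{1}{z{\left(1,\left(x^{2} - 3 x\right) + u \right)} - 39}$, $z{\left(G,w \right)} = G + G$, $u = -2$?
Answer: $\frac{10951}{37} \approx 295.97$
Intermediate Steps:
$z{\left(G,w \right)} = 2 G$
$m{\left(x \right)} = - \frac{1}{37}$ ($m{\left(x \right)} = \frac{1}{2 \cdot 1 - 39} = \frac{1}{2 - 39} = \frac{1}{-37} = - \frac{1}{37}$)
$\left(m{\left(-42 \right)} + 314\right) - 18 = \left(- \frac{1}{37} + 314\right) - 18 = \frac{11617}{37} - 18 = \frac{10951}{37}$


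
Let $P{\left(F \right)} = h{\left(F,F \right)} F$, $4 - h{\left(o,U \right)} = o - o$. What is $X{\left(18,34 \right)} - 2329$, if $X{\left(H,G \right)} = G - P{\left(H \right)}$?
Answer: $-2367$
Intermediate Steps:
$h{\left(o,U \right)} = 4$ ($h{\left(o,U \right)} = 4 - \left(o - o\right) = 4 - 0 = 4 + 0 = 4$)
$P{\left(F \right)} = 4 F$
$X{\left(H,G \right)} = G - 4 H$
$X{\left(18,34 \right)} - 2329 = \left(34 - 72\right) - 2329 = -38 - 2329 = -2367$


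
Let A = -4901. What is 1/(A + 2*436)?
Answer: -1/4029 ≈ -0.00024820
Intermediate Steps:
1/(A + 2*436) = 1/(-4901 + 2*436) = 1/(-4901 + 872) = 1/(-4029) = -1/4029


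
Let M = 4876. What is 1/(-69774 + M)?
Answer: -1/64898 ≈ -1.5409e-5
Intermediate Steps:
1/(-69774 + M) = 1/(-69774 + 4876) = 1/(-64898) = -1/64898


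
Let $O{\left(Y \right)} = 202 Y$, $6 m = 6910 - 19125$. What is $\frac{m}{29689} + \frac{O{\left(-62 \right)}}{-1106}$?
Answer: $\frac{1108720213}{98508102} \approx 11.255$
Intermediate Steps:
$m = - \frac{12215}{6}$ ($m = \frac{6910 - 19125}{6} = \frac{1}{6} \left(-12215\right) = - \frac{12215}{6} \approx -2035.8$)
$\frac{m}{29689} + \frac{O{\left(-62 \right)}}{-1106} = - \frac{12215}{6 \cdot 29689} + \frac{202 \left(-62\right)}{-1106} = \left(- \frac{12215}{6}\right) \frac{1}{29689} - - \frac{6262}{553} = - \frac{12215}{178134} + \frac{6262}{553} = \frac{1108720213}{98508102}$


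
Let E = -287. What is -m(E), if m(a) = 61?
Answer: -61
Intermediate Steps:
-m(E) = -1*61 = -61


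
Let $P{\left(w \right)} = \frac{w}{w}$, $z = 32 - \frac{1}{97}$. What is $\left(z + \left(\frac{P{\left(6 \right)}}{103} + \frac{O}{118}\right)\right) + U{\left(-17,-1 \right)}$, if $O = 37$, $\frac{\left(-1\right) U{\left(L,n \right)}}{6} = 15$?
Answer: $- \frac{68009445}{1178938} \approx -57.687$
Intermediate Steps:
$U{\left(L,n \right)} = -90$ ($U{\left(L,n \right)} = \left(-6\right) 15 = -90$)
$z = \frac{3103}{97}$ ($z = 32 - \frac{1}{97} = \frac{3103}{97} \approx 31.99$)
$P{\left(w \right)} = 1$
$\left(z + \left(\frac{P{\left(6 \right)}}{103} + \frac{O}{118}\right)\right) + U{\left(-17,-1 \right)} = \left(\frac{3103}{97} + \left(1 \cdot \frac{1}{103} + \frac{37}{118}\right)\right) - 90 = \left(\frac{3103}{97} + \left(1 \cdot \frac{1}{103} + 37 \cdot \frac{1}{118}\right)\right) - 90 = \left(\frac{3103}{97} + \left(\frac{1}{103} + \frac{37}{118}\right)\right) - 90 = \left(\frac{3103}{97} + \frac{3929}{12154}\right) - 90 = \frac{38094975}{1178938} - 90 = - \frac{68009445}{1178938}$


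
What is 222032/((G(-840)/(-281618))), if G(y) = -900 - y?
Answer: 15632051944/15 ≈ 1.0421e+9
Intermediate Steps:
222032/((G(-840)/(-281618))) = 222032/(((-900 - 1*(-840))/(-281618))) = 222032/(((-900 + 840)*(-1/281618))) = 222032/((-60*(-1/281618))) = 222032/(30/140809) = 222032*(140809/30) = 15632051944/15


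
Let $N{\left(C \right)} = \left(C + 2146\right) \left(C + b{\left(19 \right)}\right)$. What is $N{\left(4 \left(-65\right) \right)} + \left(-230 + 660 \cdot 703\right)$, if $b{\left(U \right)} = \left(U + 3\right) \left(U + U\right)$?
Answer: $1550086$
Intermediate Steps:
$b{\left(U \right)} = 2 U \left(3 + U\right)$ ($b{\left(U \right)} = \left(3 + U\right) 2 U = 2 U \left(3 + U\right)$)
$N{\left(C \right)} = \left(836 + C\right) \left(2146 + C\right)$ ($N{\left(C \right)} = \left(C + 2146\right) \left(C + 2 \cdot 19 \left(3 + 19\right)\right) = \left(2146 + C\right) \left(C + 2 \cdot 19 \cdot 22\right) = \left(2146 + C\right) \left(C + 836\right) = \left(2146 + C\right) \left(836 + C\right) = \left(836 + C\right) \left(2146 + C\right)$)
$N{\left(4 \left(-65\right) \right)} + \left(-230 + 660 \cdot 703\right) = \left(1794056 + \left(4 \left(-65\right)\right)^{2} + 2982 \cdot 4 \left(-65\right)\right) + \left(-230 + 660 \cdot 703\right) = \left(1794056 + \left(-260\right)^{2} + 2982 \left(-260\right)\right) + \left(-230 + 463980\right) = \left(1794056 + 67600 - 775320\right) + 463750 = 1086336 + 463750 = 1550086$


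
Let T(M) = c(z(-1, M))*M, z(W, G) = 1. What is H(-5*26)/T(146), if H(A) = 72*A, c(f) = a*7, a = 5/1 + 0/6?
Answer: -936/511 ≈ -1.8317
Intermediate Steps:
a = 5 (a = 5*1 + 0*(1/6) = 5 + 0 = 5)
c(f) = 35 (c(f) = 5*7 = 35)
T(M) = 35*M
H(-5*26)/T(146) = (72*(-5*26))/((35*146)) = (72*(-130))/5110 = -9360*1/5110 = -936/511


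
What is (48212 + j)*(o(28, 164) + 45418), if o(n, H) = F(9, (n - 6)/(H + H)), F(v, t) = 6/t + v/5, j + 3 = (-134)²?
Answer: 3011119827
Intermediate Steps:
j = 17953 (j = -3 + (-134)² = -3 + 17956 = 17953)
F(v, t) = 6/t + v/5 (F(v, t) = 6/t + v*(⅕) = 6/t + v/5)
o(n, H) = 9/5 + 12*H/(-6 + n) (o(n, H) = 6/(((n - 6)/(H + H))) + (⅕)*9 = 6/(((-6 + n)/((2*H)))) + 9/5 = 6/(((-6 + n)*(1/(2*H)))) + 9/5 = 6/(((-6 + n)/(2*H))) + 9/5 = 6*(2*H/(-6 + n)) + 9/5 = 12*H/(-6 + n) + 9/5 = 9/5 + 12*H/(-6 + n))
(48212 + j)*(o(28, 164) + 45418) = (48212 + 17953)*(3*(-18 + 3*28 + 20*164)/(5*(-6 + 28)) + 45418) = 66165*((⅗)*(-18 + 84 + 3280)/22 + 45418) = 66165*((⅗)*(1/22)*3346 + 45418) = 66165*(5019/55 + 45418) = 66165*(2503009/55) = 3011119827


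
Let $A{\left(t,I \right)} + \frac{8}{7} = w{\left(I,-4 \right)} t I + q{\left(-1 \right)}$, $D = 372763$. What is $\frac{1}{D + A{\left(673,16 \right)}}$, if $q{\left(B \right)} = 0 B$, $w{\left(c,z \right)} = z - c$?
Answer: $\frac{7}{1101813} \approx 6.3532 \cdot 10^{-6}$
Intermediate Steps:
$q{\left(B \right)} = 0$
$A{\left(t,I \right)} = - \frac{8}{7} + I t \left(-4 - I\right)$ ($A{\left(t,I \right)} = - \frac{8}{7} + \left(\left(-4 - I\right) t I + 0\right) = - \frac{8}{7} + \left(t \left(-4 - I\right) I + 0\right) = - \frac{8}{7} + \left(I t \left(-4 - I\right) + 0\right) = - \frac{8}{7} + I t \left(-4 - I\right)$)
$\frac{1}{D + A{\left(673,16 \right)}} = \frac{1}{372763 - \left(\frac{8}{7} + 16 \cdot 673 \left(4 + 16\right)\right)} = \frac{1}{372763 - \left(\frac{8}{7} + 16 \cdot 673 \cdot 20\right)} = \frac{1}{372763 - \frac{1507528}{7}} = \frac{1}{\frac{1101813}{7}} = \frac{7}{1101813}$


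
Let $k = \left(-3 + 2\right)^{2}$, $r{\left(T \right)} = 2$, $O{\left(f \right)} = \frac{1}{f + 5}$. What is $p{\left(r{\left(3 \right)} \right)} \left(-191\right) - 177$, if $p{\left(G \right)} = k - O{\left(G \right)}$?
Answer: $- \frac{2385}{7} \approx -340.71$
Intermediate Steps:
$O{\left(f \right)} = \frac{1}{5 + f}$
$k = 1$ ($k = \left(-1\right)^{2} = 1$)
$p{\left(G \right)} = 1 - \frac{1}{5 + G}$
$p{\left(r{\left(3 \right)} \right)} \left(-191\right) - 177 = \frac{4 + 2}{5 + 2} \left(-191\right) - 177 = \frac{1}{7} \cdot 6 \left(-191\right) - 177 = \frac{6}{7} \left(-191\right) - 177 = - \frac{1146}{7} - 177 = - \frac{2385}{7}$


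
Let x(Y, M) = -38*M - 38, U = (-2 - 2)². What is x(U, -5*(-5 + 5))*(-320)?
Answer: 12160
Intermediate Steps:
U = 16 (U = (-4)² = 16)
x(Y, M) = -38 - 38*M
x(U, -5*(-5 + 5))*(-320) = (-38 - (-190)*(-5 + 5))*(-320) = (-38 - (-190)*0)*(-320) = (-38 - 38*0)*(-320) = (-38 + 0)*(-320) = -38*(-320) = 12160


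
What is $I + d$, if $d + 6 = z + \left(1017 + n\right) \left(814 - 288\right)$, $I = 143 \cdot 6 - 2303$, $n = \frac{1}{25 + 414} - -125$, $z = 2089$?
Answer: $\frac{263984396}{439} \approx 6.0133 \cdot 10^{5}$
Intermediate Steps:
$n = \frac{54876}{439}$ ($n = \frac{1}{439} + 125 = \frac{54876}{439} \approx 125.0$)
$I = -1445$ ($I = 858 - 2303 = -1445$)
$d = \frac{264618751}{439}$ ($d = -6 + \left(2089 + \left(1017 + \frac{54876}{439}\right) \left(814 - 288\right)\right) = -6 + \left(2089 + \frac{501339}{439} \cdot 526\right) = -6 + \left(2089 + \frac{263704314}{439}\right) = -6 + \frac{264621385}{439} = \frac{264618751}{439} \approx 6.0278 \cdot 10^{5}$)
$I + d = -1445 + \frac{264618751}{439} = \frac{263984396}{439}$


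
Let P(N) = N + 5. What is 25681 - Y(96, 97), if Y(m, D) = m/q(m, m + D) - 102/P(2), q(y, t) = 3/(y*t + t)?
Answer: -4013635/7 ≈ -5.7338e+5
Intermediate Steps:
P(N) = 5 + N
q(y, t) = 3/(t + t*y) (q(y, t) = 3/(t*y + t) = 3/(t + t*y))
Y(m, D) = -102/7 + m*(1 + m)*(D + m)/3 (Y(m, D) = m/((3/((m + D)*(1 + m)))) - 102/(5 + 2) = m/((3/((D + m)*(1 + m)))) - 102/7 = m/((3/((1 + m)*(D + m)))) - 102*⅐ = m*((1 + m)*(D + m)/3) - 102/7 = m*(1 + m)*(D + m)/3 - 102/7 = -102/7 + m*(1 + m)*(D + m)/3)
25681 - Y(96, 97) = 25681 - (-102/7 + (⅓)*96*(1 + 96)*(97 + 96)) = 25681 - (-102/7 + (⅓)*96*97*193) = 25681 - (-102/7 + 599072) = 25681 - 1*4193402/7 = 25681 - 4193402/7 = -4013635/7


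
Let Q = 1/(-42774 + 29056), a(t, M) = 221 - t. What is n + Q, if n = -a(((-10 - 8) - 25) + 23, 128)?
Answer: -3306039/13718 ≈ -241.00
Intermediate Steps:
n = -241 (n = -(221 - (((-10 - 8) - 25) + 23)) = -(221 - ((-18 - 25) + 23)) = -(221 - (-43 + 23)) = -(221 - 1*(-20)) = -(221 + 20) = -1*241 = -241)
Q = -1/13718 (Q = 1/(-13718) = -1/13718 ≈ -7.2897e-5)
n + Q = -241 - 1/13718 = -3306039/13718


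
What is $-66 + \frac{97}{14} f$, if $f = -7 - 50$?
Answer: $- \frac{6453}{14} \approx -460.93$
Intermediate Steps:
$f = -57$ ($f = -7 - 50 = -57$)
$-66 + \frac{97}{14} f = -66 + \frac{97}{14} \left(-57\right) = -66 - \frac{5529}{14} = - \frac{6453}{14}$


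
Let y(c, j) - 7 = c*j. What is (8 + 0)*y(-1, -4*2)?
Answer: 120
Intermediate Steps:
y(c, j) = 7 + c*j
(8 + 0)*y(-1, -4*2) = (8 + 0)*(7 - (-4)*2) = 8*(7 - 1*(-8)) = 8*(7 + 8) = 8*15 = 120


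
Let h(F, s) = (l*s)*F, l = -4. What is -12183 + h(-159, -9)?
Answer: -17907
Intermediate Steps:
h(F, s) = -4*F*s (h(F, s) = (-4*s)*F = -4*F*s)
-12183 + h(-159, -9) = -12183 - 4*(-159)*(-9) = -12183 - 5724 = -17907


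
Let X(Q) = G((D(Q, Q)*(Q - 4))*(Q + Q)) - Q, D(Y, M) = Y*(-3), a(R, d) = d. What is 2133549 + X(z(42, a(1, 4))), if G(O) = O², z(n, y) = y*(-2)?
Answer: 23367221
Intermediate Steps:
D(Y, M) = -3*Y
z(n, y) = -2*y
X(Q) = -Q + 36*Q⁴*(-4 + Q)² (X(Q) = (((-3*Q)*(Q - 4))*(Q + Q))² - Q = (((-3*Q)*(-4 + Q))*(2*Q))² - Q = ((-3*Q*(-4 + Q))*(2*Q))² - Q = (-6*Q²*(-4 + Q))² - Q = 36*Q⁴*(-4 + Q)² - Q = -Q + 36*Q⁴*(-4 + Q)²)
2133549 + X(z(42, a(1, 4))) = 2133549 + (-(-2)*4 + 36*(-2*4)⁴*(-4 - 2*4)²) = 2133549 + (-1*(-8) + 36*(-8)⁴*(-4 - 8)²) = 2133549 + (8 + 36*4096*(-12)²) = 2133549 + (8 + 36*4096*144) = 2133549 + (8 + 21233664) = 2133549 + 21233672 = 23367221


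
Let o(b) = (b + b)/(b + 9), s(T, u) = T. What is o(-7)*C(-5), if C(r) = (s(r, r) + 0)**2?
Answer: -175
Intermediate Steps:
C(r) = r**2 (C(r) = (r + 0)**2 = r**2)
o(b) = 2*b/(9 + b) (o(b) = (2*b)/(9 + b) = 2*b/(9 + b))
o(-7)*C(-5) = (2*(-7)/(9 - 7))*(-5)**2 = (2*(-7)/2)*25 = (2*(-7)*(1/2))*25 = -7*25 = -175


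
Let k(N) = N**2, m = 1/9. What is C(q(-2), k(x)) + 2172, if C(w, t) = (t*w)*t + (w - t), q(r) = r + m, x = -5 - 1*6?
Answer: -230455/9 ≈ -25606.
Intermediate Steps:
x = -11 (x = -5 - 6 = -11)
m = 1/9 ≈ 0.11111
q(r) = 1/9 + r (q(r) = r + 1/9 = 1/9 + r)
C(w, t) = w - t + w*t**2 (C(w, t) = w*t**2 + (w - t) = w - t + w*t**2)
C(q(-2), k(x)) + 2172 = ((1/9 - 2) - 1*(-11)**2 + (1/9 - 2)*((-11)**2)**2) + 2172 = (-17/9 - 1*121 - 17/9*121**2) + 2172 = (-17/9 - 121 - 17/9*14641) + 2172 = (-17/9 - 121 - 248897/9) + 2172 = -250003/9 + 2172 = -230455/9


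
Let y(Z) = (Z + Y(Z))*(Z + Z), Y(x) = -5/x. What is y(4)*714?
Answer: 15708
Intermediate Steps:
y(Z) = 2*Z*(Z - 5/Z) (y(Z) = (Z - 5/Z)*(Z + Z) = (Z - 5/Z)*(2*Z) = 2*Z*(Z - 5/Z))
y(4)*714 = (-10 + 2*4²)*714 = (-10 + 2*16)*714 = (-10 + 32)*714 = 22*714 = 15708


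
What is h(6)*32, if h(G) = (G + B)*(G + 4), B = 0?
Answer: 1920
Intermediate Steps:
h(G) = G*(4 + G) (h(G) = (G + 0)*(G + 4) = G*(4 + G))
h(6)*32 = (6*(4 + 6))*32 = (6*10)*32 = 60*32 = 1920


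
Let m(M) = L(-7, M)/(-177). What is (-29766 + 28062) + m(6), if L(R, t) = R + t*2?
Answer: -301613/177 ≈ -1704.0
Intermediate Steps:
L(R, t) = R + 2*t
m(M) = 7/177 - 2*M/177 (m(M) = (-7 + 2*M)/(-177) = (-7 + 2*M)*(-1/177) = 7/177 - 2*M/177)
(-29766 + 28062) + m(6) = (-29766 + 28062) + (7/177 - 2/177*6) = -1704 + (7/177 - 4/59) = -1704 - 5/177 = -301613/177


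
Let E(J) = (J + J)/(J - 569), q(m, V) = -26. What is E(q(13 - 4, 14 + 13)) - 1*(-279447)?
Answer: 166271017/595 ≈ 2.7945e+5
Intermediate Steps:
E(J) = 2*J/(-569 + J) (E(J) = (2*J)/(-569 + J) = 2*J/(-569 + J))
E(q(13 - 4, 14 + 13)) - 1*(-279447) = 2*(-26)/(-569 - 26) - 1*(-279447) = 2*(-26)/(-595) + 279447 = 2*(-26)*(-1/595) + 279447 = 52/595 + 279447 = 166271017/595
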